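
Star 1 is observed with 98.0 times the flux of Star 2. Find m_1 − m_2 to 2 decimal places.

-4.98

m_1 − m_2 = −2.5 log₁₀(F_1/F_2) = −2.5 log₁₀(98.0) = −2.5 × (1.991) = -4.978.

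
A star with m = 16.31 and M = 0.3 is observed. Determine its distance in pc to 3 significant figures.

1.59×10^4 pc

m − M = 5 log₁₀(d/10 pc)
16.31 − (0.3) = 16.01 = 5 log₁₀(d/10)
d = 10 × 10^(16.01/5) = 10 × 10^3.202 = 1.592×10^4 pc.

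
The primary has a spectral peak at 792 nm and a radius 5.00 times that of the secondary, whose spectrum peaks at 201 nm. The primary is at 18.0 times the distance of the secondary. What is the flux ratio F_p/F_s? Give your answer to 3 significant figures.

3.20×10^-4

Wien's law: T_p/T_s = λ_s/λ_p = 201/792 = 0.2538.
L_p/L_s = (R_p/R_s)²(T_p/T_s)⁴ = (5.00)²(0.2538)⁴ = 0.1037.
F_p/F_s = (L_p/L_s)/(d_p/d_s)² = 0.1037/(18.0)² = 3.201×10^-4.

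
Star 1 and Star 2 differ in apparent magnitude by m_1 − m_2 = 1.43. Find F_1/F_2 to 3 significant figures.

F_1/F_2 = 10^(−(m_1 − m_2)/2.5) = 10^(-1.43/2.5) = 10^-0.572 = 0.2679.

0.268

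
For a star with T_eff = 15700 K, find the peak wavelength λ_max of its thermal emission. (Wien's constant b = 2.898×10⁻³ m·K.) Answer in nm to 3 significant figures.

λ_max = b/T = 2.898×10⁻³ / 15700 = 1.85×10^-7 m = 184.6 nm.

185 nm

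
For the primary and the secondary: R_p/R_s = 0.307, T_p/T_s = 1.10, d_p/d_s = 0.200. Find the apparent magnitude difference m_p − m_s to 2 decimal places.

L_p/L_s = (0.307)²(1.10)⁴ = 0.1380.
F_p/F_s = (L_p/L_s)/(d_p/d_s)² = 0.1380/0.04000 = 3.450.
m_p − m_s = −2.5 log₁₀(3.450) = -1.34.

-1.34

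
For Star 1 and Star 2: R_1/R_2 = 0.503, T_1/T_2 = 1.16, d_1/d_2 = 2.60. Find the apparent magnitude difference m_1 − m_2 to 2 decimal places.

2.92

L_1/L_2 = (0.503)²(1.16)⁴ = 0.4581.
F_1/F_2 = (L_1/L_2)/(d_1/d_2)² = 0.4581/6.760 = 0.06777.
m_1 − m_2 = −2.5 log₁₀(0.06777) = 2.92.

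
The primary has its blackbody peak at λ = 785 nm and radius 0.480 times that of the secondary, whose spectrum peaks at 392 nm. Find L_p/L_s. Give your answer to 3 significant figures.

Wien's law gives T ∝ 1/λ_max, so T_p/T_s = λ_s/λ_p = 392/785 = 0.4994.
Then L ∝ R²T⁴ gives L_p/L_s = (0.480)² × (0.4994)⁴ = 0.2304 × 0.06218 = 0.01433.

0.0143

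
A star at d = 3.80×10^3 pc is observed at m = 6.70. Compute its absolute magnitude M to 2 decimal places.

M = m − 5 log₁₀(d/10 pc) = 6.70 − 5 log₁₀(3.80×10^3/10)
  = 6.70 − 5 × 2.580 = 6.70 − 12.90 = -6.20.

-6.20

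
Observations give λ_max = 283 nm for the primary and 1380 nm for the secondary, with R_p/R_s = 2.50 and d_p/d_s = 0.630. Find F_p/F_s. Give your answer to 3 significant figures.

Wien's law: T_p/T_s = λ_s/λ_p = 1380/283 = 4.876.
L_p/L_s = (R_p/R_s)²(T_p/T_s)⁴ = (2.50)²(4.876)⁴ = 3534.
F_p/F_s = (L_p/L_s)/(d_p/d_s)² = 3534/(0.630)² = 8904.

8.90×10^3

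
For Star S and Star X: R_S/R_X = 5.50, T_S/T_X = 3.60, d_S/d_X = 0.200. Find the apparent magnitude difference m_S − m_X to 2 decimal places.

L_S/L_X = (5.50)²(3.60)⁴ = 5081.
F_S/F_X = (L_S/L_X)/(d_S/d_X)² = 5081/0.04000 = 1.270×10^5.
m_S − m_X = −2.5 log₁₀(1.270×10^5) = -12.76.

-12.76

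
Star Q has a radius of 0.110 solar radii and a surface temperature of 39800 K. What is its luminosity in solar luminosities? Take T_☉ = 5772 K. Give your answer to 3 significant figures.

27.4 solar luminosities

L/L_☉ = (R/R_☉)² (T/T_☉)⁴ = (0.110)² × (39800/5772)⁴
       = 0.01210 × (6.895)⁴ = 0.01210 × 2261 = 27.35.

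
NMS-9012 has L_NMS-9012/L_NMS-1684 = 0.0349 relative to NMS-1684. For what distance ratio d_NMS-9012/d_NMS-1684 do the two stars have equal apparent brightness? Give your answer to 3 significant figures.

Equal flux requires L_NMS-9012/d_NMS-9012² = L_NMS-1684/d_NMS-1684², so d_NMS-9012/d_NMS-1684 = √(L_NMS-9012/L_NMS-1684)
= √(0.0349) = 0.1868.

0.187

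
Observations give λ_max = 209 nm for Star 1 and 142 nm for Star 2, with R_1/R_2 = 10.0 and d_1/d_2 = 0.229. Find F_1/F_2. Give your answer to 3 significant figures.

Wien's law: T_1/T_2 = λ_2/λ_1 = 142/209 = 0.6794.
L_1/L_2 = (R_1/R_2)²(T_1/T_2)⁴ = (10.0)²(0.6794)⁴ = 21.31.
F_1/F_2 = (L_1/L_2)/(d_1/d_2)² = 21.31/(0.229)² = 406.3.

406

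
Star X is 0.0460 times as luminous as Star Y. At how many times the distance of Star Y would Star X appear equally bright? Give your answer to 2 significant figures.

0.21

Equal flux requires L_X/d_X² = L_Y/d_Y², so d_X/d_Y = √(L_X/L_Y)
= √(0.0460) = 0.2145.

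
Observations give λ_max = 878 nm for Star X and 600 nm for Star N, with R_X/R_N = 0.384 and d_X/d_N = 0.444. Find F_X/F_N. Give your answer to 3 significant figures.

Wien's law: T_X/T_N = λ_N/λ_X = 600/878 = 0.6834.
L_X/L_N = (R_X/R_N)²(T_X/T_N)⁴ = (0.384)²(0.6834)⁴ = 0.03216.
F_X/F_N = (L_X/L_N)/(d_X/d_N)² = 0.03216/(0.444)² = 0.1631.

0.163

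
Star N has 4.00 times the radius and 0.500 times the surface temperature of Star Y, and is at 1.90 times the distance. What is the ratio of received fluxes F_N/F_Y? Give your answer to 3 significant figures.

L_N/L_Y = (R_N/R_Y)²(T_N/T_Y)⁴ = (4.00)² × (0.500)⁴ = 1.000.
F_N/F_Y = (L_N/L_Y)/(d_N/d_Y)² = 1.000 / (1.90)² = 0.2770.

0.277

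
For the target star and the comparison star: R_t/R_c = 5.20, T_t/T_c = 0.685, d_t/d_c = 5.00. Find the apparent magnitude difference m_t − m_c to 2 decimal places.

1.56

L_t/L_c = (5.20)²(0.685)⁴ = 5.953.
F_t/F_c = (L_t/L_c)/(d_t/d_c)² = 5.953/25.00 = 0.2381.
m_t − m_c = −2.5 log₁₀(0.2381) = 1.56.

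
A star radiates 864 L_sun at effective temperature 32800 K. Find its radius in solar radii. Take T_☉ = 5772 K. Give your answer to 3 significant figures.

0.910 solar radii

R/R_☉ = √(L/L_☉) / (T/T_☉)² = √(864) / (5.683)²
       = 29.39 / 32.29 = 0.9103.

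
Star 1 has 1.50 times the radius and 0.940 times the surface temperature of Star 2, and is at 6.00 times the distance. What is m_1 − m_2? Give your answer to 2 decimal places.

L_1/L_2 = (1.50)²(0.940)⁴ = 1.757.
F_1/F_2 = (L_1/L_2)/(d_1/d_2)² = 1.757/36.00 = 0.04880.
m_1 − m_2 = −2.5 log₁₀(0.04880) = 3.28.

3.28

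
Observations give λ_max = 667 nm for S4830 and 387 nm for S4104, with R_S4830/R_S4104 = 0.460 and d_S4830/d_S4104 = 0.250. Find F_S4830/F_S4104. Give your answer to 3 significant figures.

0.384

Wien's law: T_S4830/T_S4104 = λ_S4104/λ_S4830 = 387/667 = 0.5802.
L_S4830/L_S4104 = (R_S4830/R_S4104)²(T_S4830/T_S4104)⁴ = (0.460)²(0.5802)⁴ = 0.02398.
F_S4830/F_S4104 = (L_S4830/L_S4104)/(d_S4830/d_S4104)² = 0.02398/(0.250)² = 0.3837.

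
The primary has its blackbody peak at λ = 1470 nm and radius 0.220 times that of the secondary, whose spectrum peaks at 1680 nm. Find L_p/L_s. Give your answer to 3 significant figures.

0.0826

Wien's law gives T ∝ 1/λ_max, so T_p/T_s = λ_s/λ_p = 1680/1470 = 1.143.
Then L ∝ R²T⁴ gives L_p/L_s = (0.220)² × (1.143)⁴ = 0.04840 × 1.706 = 0.08257.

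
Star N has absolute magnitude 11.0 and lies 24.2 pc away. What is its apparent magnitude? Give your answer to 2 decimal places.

12.92

m = M + 5 log₁₀(d/10 pc) = 11.0 + 5 log₁₀(24.2/10)
  = 11.0 + 5 × 0.384 = 11.0 + 1.92 = 12.92.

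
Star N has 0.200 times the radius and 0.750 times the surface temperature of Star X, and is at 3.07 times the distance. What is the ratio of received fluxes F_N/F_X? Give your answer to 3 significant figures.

0.00134

L_N/L_X = (R_N/R_X)²(T_N/T_X)⁴ = (0.200)² × (0.750)⁴ = 0.01266.
F_N/F_X = (L_N/L_X)/(d_N/d_X)² = 0.01266 / (3.07)² = 0.001343.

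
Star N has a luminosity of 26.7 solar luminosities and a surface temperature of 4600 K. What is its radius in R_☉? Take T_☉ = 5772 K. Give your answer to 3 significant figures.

R/R_☉ = √(L/L_☉) / (T/T_☉)² = √(26.7) / (0.7970)²
       = 5.167 / 0.6351 = 8.136.

8.14 R_☉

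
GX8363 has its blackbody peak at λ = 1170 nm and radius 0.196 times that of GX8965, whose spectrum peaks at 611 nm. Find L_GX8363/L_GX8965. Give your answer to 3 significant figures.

Wien's law gives T ∝ 1/λ_max, so T_GX8363/T_GX8965 = λ_GX8965/λ_GX8363 = 611/1170 = 0.5222.
Then L ∝ R²T⁴ gives L_GX8363/L_GX8965 = (0.196)² × (0.5222)⁴ = 0.03842 × 0.07437 = 0.002857.

0.00286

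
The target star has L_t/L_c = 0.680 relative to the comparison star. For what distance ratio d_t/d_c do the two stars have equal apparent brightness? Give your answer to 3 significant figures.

Equal flux requires L_t/d_t² = L_c/d_c², so d_t/d_c = √(L_t/L_c)
= √(0.680) = 0.8246.

0.825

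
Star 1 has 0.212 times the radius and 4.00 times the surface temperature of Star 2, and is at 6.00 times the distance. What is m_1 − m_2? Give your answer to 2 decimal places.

1.24

L_1/L_2 = (0.212)²(4.00)⁴ = 11.51.
F_1/F_2 = (L_1/L_2)/(d_1/d_2)² = 11.51/36.00 = 0.3196.
m_1 − m_2 = −2.5 log₁₀(0.3196) = 1.24.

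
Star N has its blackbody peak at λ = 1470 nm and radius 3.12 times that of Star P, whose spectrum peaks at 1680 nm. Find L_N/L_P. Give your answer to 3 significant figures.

Wien's law gives T ∝ 1/λ_max, so T_N/T_P = λ_P/λ_N = 1680/1470 = 1.143.
Then L ∝ R²T⁴ gives L_N/L_P = (3.12)² × (1.143)⁴ = 9.734 × 1.706 = 16.61.

16.6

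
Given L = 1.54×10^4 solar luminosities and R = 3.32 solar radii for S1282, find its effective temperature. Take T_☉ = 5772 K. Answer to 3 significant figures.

T/T_☉ = (L/L_☉)^(1/4) / (R/R_☉)^(1/2)
T = 5772 × (1.54×10^4)^(1/4) / √(3.32) = 5772 × 11.14 / 1.822 = 3.529×10^4 K.

3.53×10^4 K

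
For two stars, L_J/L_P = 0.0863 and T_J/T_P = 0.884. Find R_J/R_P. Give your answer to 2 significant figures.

L ∝ R²T⁴ gives R ∝ √L / T², so
R_J/R_P = √(0.0863) / (0.884)² = 0.2938 / 0.7815 = 0.3759.

0.38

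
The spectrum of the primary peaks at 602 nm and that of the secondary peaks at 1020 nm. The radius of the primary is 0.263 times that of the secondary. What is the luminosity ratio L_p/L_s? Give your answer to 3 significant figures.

0.570

Wien's law gives T ∝ 1/λ_max, so T_p/T_s = λ_s/λ_p = 1020/602 = 1.694.
Then L ∝ R²T⁴ gives L_p/L_s = (0.263)² × (1.694)⁴ = 0.06917 × 8.242 = 0.5701.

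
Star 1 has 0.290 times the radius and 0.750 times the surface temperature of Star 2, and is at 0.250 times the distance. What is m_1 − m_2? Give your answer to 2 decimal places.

0.93

L_1/L_2 = (0.290)²(0.750)⁴ = 0.02661.
F_1/F_2 = (L_1/L_2)/(d_1/d_2)² = 0.02661/0.06250 = 0.4258.
m_1 − m_2 = −2.5 log₁₀(0.4258) = 0.93.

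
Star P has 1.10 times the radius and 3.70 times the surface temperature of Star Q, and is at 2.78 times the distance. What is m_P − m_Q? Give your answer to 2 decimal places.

-3.67

L_P/L_Q = (1.10)²(3.70)⁴ = 226.8.
F_P/F_Q = (L_P/L_Q)/(d_P/d_Q)² = 226.8/7.728 = 29.34.
m_P − m_Q = −2.5 log₁₀(29.34) = -3.67.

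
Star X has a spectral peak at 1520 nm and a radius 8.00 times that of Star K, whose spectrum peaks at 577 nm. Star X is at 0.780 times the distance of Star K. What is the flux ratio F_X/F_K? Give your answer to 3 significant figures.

Wien's law: T_X/T_K = λ_K/λ_X = 577/1520 = 0.3796.
L_X/L_K = (R_X/R_K)²(T_X/T_K)⁴ = (8.00)²(0.3796)⁴ = 1.329.
F_X/F_K = (L_X/L_K)/(d_X/d_K)² = 1.329/(0.780)² = 2.184.

2.18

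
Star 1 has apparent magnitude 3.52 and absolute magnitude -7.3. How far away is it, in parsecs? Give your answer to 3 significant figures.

m − M = 5 log₁₀(d/10 pc)
3.52 − (-7.3) = 10.82 = 5 log₁₀(d/10)
d = 10 × 10^(10.82/5) = 10 × 10^2.164 = 1459 pc.

1.46×10^3 pc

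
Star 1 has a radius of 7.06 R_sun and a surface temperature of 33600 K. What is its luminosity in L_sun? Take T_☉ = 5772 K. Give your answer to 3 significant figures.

L/L_☉ = (R/R_☉)² (T/T_☉)⁴ = (7.06)² × (33600/5772)⁴
       = 49.84 × (5.821)⁴ = 49.84 × 1148 = 5.723×10^4.

5.72×10^4 L_sun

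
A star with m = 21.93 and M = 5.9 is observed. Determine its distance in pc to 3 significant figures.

m − M = 5 log₁₀(d/10 pc)
21.93 − (5.9) = 16.03 = 5 log₁₀(d/10)
d = 10 × 10^(16.03/5) = 10 × 10^3.206 = 1.607×10^4 pc.

1.61×10^4 pc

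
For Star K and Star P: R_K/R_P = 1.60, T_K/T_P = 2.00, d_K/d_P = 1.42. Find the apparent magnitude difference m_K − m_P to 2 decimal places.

L_K/L_P = (1.60)²(2.00)⁴ = 40.96.
F_K/F_P = (L_K/L_P)/(d_K/d_P)² = 40.96/2.016 = 20.31.
m_K − m_P = −2.5 log₁₀(20.31) = -3.27.

-3.27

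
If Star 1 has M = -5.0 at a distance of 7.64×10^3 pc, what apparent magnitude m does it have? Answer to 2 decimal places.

9.42

m = M + 5 log₁₀(d/10 pc) = -5.0 + 5 log₁₀(7.64×10^3/10)
  = -5.0 + 5 × 2.883 = -5.0 + 14.42 = 9.42.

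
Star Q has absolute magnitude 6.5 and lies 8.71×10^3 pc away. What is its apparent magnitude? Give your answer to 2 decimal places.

m = M + 5 log₁₀(d/10 pc) = 6.5 + 5 log₁₀(8.71×10^3/10)
  = 6.5 + 5 × 2.940 = 6.5 + 14.70 = 21.20.

21.20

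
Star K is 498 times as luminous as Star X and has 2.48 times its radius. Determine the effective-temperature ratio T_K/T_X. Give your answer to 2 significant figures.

3.0

L ∝ R²T⁴ gives T ∝ (L/R²)^(1/4), so
T_K/T_X = (498 / 2.48²)^(1/4) = (80.97)^(1/4) = 3.000.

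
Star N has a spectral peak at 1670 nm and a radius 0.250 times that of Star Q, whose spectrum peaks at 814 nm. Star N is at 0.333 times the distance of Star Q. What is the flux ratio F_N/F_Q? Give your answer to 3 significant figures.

Wien's law: T_N/T_Q = λ_Q/λ_N = 814/1670 = 0.4874.
L_N/L_Q = (R_N/R_Q)²(T_N/T_Q)⁴ = (0.250)²(0.4874)⁴ = 0.003528.
F_N/F_Q = (L_N/L_Q)/(d_N/d_Q)² = 0.003528/(0.333)² = 0.03181.

0.0318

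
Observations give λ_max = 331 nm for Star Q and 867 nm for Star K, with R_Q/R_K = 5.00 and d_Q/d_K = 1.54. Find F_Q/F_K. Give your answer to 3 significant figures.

Wien's law: T_Q/T_K = λ_K/λ_Q = 867/331 = 2.619.
L_Q/L_K = (R_Q/R_K)²(T_Q/T_K)⁴ = (5.00)²(2.619)⁴ = 1177.
F_Q/F_K = (L_Q/L_K)/(d_Q/d_K)² = 1177/(1.54)² = 496.2.

496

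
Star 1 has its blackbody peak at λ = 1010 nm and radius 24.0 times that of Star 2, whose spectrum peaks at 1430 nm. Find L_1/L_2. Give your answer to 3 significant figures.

Wien's law gives T ∝ 1/λ_max, so T_1/T_2 = λ_2/λ_1 = 1430/1010 = 1.416.
Then L ∝ R²T⁴ gives L_1/L_2 = (24.0)² × (1.416)⁴ = 576.0 × 4.018 = 2315.

2.31×10^3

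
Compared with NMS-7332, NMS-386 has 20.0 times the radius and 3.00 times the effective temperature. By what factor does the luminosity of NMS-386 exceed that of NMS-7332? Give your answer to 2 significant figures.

From the Stefan–Boltzmann law, L ∝ R²T⁴, so
L_NMS-386/L_NMS-7332 = (R_NMS-386/R_NMS-7332)² (T_NMS-386/T_NMS-7332)⁴ = (20.0)² × (3.00)⁴ = 400.0 × 81.00 = 3.240×10^4.

3.2×10^4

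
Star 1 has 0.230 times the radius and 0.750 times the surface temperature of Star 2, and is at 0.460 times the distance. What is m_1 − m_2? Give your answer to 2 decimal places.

2.75

L_1/L_2 = (0.230)²(0.750)⁴ = 0.01674.
F_1/F_2 = (L_1/L_2)/(d_1/d_2)² = 0.01674/0.2116 = 0.07910.
m_1 − m_2 = −2.5 log₁₀(0.07910) = 2.75.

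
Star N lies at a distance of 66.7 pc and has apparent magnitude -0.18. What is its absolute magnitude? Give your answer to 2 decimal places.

M = m − 5 log₁₀(d/10 pc) = -0.18 − 5 log₁₀(66.7/10)
  = -0.18 − 5 × 0.824 = -0.18 − 4.12 = -4.30.

-4.30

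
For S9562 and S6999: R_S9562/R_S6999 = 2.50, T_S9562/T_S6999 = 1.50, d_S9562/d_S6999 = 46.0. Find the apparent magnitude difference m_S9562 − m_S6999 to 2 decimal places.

L_S9562/L_S6999 = (2.50)²(1.50)⁴ = 31.64.
F_S9562/F_S6999 = (L_S9562/L_S6999)/(d_S9562/d_S6999)² = 31.64/2116 = 0.01495.
m_S9562 − m_S6999 = −2.5 log₁₀(0.01495) = 4.56.

4.56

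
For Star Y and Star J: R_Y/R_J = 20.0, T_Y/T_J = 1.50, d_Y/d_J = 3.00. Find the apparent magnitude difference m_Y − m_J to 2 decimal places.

L_Y/L_J = (20.0)²(1.50)⁴ = 2025.
F_Y/F_J = (L_Y/L_J)/(d_Y/d_J)² = 2025/9.000 = 225.0.
m_Y − m_J = −2.5 log₁₀(225.0) = -5.88.

-5.88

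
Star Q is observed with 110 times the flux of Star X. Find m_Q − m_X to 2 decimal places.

m_Q − m_X = −2.5 log₁₀(F_Q/F_X) = −2.5 log₁₀(110) = −2.5 × (2.041) = -5.103.

-5.10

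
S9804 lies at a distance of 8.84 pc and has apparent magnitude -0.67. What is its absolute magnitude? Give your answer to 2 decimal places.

-0.40

M = m − 5 log₁₀(d/10 pc) = -0.67 − 5 log₁₀(8.84/10)
  = -0.67 − 5 × -0.054 = -0.67 − -0.27 = -0.40.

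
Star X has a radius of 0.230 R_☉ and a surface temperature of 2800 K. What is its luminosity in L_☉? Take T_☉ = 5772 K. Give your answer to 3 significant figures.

L/L_☉ = (R/R_☉)² (T/T_☉)⁴ = (0.230)² × (2800/5772)⁴
       = 0.05290 × (0.4851)⁴ = 0.05290 × 0.05538 = 0.002929.

0.00293 L_☉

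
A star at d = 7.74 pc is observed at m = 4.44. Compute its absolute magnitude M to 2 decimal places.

5.00

M = m − 5 log₁₀(d/10 pc) = 4.44 − 5 log₁₀(7.74/10)
  = 4.44 − 5 × -0.111 = 4.44 − -0.56 = 5.00.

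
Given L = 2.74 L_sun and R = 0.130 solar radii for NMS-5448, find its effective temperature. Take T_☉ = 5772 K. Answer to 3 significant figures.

2.06×10^4 K

T/T_☉ = (L/L_☉)^(1/4) / (R/R_☉)^(1/2)
T = 5772 × (2.74)^(1/4) / √(0.130) = 5772 × 1.287 / 0.3606 = 2.060×10^4 K.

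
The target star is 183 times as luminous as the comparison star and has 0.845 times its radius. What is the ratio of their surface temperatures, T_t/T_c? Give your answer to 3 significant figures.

L ∝ R²T⁴ gives T ∝ (L/R²)^(1/4), so
T_t/T_c = (183 / 0.845²)^(1/4) = (256.3)^(1/4) = 4.001.

4.00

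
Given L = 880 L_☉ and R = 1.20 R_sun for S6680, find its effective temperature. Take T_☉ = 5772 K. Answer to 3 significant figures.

T/T_☉ = (L/L_☉)^(1/4) / (R/R_☉)^(1/2)
T = 5772 × (880)^(1/4) / √(1.20) = 5772 × 5.447 / 1.095 = 2.870×10^4 K.

2.87×10^4 K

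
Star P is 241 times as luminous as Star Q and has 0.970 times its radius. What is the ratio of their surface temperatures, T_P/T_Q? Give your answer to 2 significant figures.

L ∝ R²T⁴ gives T ∝ (L/R²)^(1/4), so
T_P/T_Q = (241 / 0.970²)^(1/4) = (256.1)^(1/4) = 4.001.

4.0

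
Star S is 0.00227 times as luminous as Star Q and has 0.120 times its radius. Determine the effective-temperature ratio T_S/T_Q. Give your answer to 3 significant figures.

0.630

L ∝ R²T⁴ gives T ∝ (L/R²)^(1/4), so
T_S/T_Q = (0.00227 / 0.120²)^(1/4) = (0.1576)^(1/4) = 0.6301.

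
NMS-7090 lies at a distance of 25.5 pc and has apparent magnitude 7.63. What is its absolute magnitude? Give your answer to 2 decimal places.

M = m − 5 log₁₀(d/10 pc) = 7.63 − 5 log₁₀(25.5/10)
  = 7.63 − 5 × 0.407 = 7.63 − 2.03 = 5.60.

5.60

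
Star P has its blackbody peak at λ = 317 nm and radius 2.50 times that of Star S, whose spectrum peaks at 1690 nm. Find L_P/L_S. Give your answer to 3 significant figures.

5.05×10^3

Wien's law gives T ∝ 1/λ_max, so T_P/T_S = λ_S/λ_P = 1690/317 = 5.331.
Then L ∝ R²T⁴ gives L_P/L_S = (2.50)² × (5.331)⁴ = 6.250 × 807.8 = 5049.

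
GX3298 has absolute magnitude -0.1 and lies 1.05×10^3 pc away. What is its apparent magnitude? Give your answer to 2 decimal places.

m = M + 5 log₁₀(d/10 pc) = -0.1 + 5 log₁₀(1.05×10^3/10)
  = -0.1 + 5 × 2.021 = -0.1 + 10.11 = 10.01.

10.01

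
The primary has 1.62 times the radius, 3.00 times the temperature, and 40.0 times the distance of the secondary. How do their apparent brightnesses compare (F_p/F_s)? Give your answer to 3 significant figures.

0.133

L_p/L_s = (R_p/R_s)²(T_p/T_s)⁴ = (1.62)² × (3.00)⁴ = 212.6.
F_p/F_s = (L_p/L_s)/(d_p/d_s)² = 212.6 / (40.0)² = 0.1329.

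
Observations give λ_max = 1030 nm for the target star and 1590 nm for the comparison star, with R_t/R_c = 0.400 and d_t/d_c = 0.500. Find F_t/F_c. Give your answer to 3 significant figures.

3.63

Wien's law: T_t/T_c = λ_c/λ_t = 1590/1030 = 1.544.
L_t/L_c = (R_t/R_c)²(T_t/T_c)⁴ = (0.400)²(1.544)⁴ = 0.9086.
F_t/F_c = (L_t/L_c)/(d_t/d_c)² = 0.9086/(0.500)² = 3.634.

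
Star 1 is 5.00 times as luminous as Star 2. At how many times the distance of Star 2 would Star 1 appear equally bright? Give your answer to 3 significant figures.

Equal flux requires L_1/d_1² = L_2/d_2², so d_1/d_2 = √(L_1/L_2)
= √(5.00) = 2.236.

2.24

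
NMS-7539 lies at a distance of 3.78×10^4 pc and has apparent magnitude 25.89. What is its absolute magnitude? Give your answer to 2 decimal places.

8.00

M = m − 5 log₁₀(d/10 pc) = 25.89 − 5 log₁₀(3.78×10^4/10)
  = 25.89 − 5 × 3.577 = 25.89 − 17.89 = 8.00.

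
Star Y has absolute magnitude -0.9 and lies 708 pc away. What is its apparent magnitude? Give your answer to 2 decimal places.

8.35

m = M + 5 log₁₀(d/10 pc) = -0.9 + 5 log₁₀(708/10)
  = -0.9 + 5 × 1.850 = -0.9 + 9.25 = 8.35.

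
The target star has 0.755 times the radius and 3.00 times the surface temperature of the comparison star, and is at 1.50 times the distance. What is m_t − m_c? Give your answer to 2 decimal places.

L_t/L_c = (0.755)²(3.00)⁴ = 46.17.
F_t/F_c = (L_t/L_c)/(d_t/d_c)² = 46.17/2.250 = 20.52.
m_t − m_c = −2.5 log₁₀(20.52) = -3.28.

-3.28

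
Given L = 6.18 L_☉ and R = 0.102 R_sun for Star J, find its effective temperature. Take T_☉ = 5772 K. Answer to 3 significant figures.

T/T_☉ = (L/L_☉)^(1/4) / (R/R_☉)^(1/2)
T = 5772 × (6.18)^(1/4) / √(0.102) = 5772 × 1.577 / 0.3194 = 2.850×10^4 K.

2.85×10^4 K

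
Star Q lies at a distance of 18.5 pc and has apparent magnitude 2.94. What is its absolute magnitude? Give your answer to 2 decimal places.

M = m − 5 log₁₀(d/10 pc) = 2.94 − 5 log₁₀(18.5/10)
  = 2.94 − 5 × 0.267 = 2.94 − 1.34 = 1.60.

1.60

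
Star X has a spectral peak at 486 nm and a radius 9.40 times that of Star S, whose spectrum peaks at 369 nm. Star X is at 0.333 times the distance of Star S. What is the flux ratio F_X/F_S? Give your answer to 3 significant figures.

Wien's law: T_X/T_S = λ_S/λ_X = 369/486 = 0.7593.
L_X/L_S = (R_X/R_S)²(T_X/T_S)⁴ = (9.40)²(0.7593)⁴ = 29.36.
F_X/F_S = (L_X/L_S)/(d_X/d_S)² = 29.36/(0.333)² = 264.8.

265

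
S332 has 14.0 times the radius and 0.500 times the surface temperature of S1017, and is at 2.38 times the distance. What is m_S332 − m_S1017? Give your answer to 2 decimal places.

-0.84

L_S332/L_S1017 = (14.0)²(0.500)⁴ = 12.25.
F_S332/F_S1017 = (L_S332/L_S1017)/(d_S332/d_S1017)² = 12.25/5.664 = 2.163.
m_S332 − m_S1017 = −2.5 log₁₀(2.163) = -0.84.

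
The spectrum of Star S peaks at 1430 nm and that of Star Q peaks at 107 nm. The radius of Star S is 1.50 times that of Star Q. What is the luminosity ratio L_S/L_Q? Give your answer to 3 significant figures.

Wien's law gives T ∝ 1/λ_max, so T_S/T_Q = λ_Q/λ_S = 107/1430 = 0.07483.
Then L ∝ R²T⁴ gives L_S/L_Q = (1.50)² × (0.07483)⁴ = 2.250 × 3.135×10^-5 = 7.053×10^-5.

7.05×10^-5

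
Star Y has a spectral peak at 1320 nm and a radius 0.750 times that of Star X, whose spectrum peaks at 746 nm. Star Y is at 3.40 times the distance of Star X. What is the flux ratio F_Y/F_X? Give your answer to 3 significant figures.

0.00496

Wien's law: T_Y/T_X = λ_X/λ_Y = 746/1320 = 0.5652.
L_Y/L_X = (R_Y/R_X)²(T_Y/T_X)⁴ = (0.750)²(0.5652)⁴ = 0.05738.
F_Y/F_X = (L_Y/L_X)/(d_Y/d_X)² = 0.05738/(3.40)² = 0.004964.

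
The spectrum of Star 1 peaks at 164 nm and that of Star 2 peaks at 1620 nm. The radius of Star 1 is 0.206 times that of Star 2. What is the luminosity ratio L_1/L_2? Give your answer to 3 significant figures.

404

Wien's law gives T ∝ 1/λ_max, so T_1/T_2 = λ_2/λ_1 = 1620/164 = 9.878.
Then L ∝ R²T⁴ gives L_1/L_2 = (0.206)² × (9.878)⁴ = 0.04244 × 9521 = 404.0.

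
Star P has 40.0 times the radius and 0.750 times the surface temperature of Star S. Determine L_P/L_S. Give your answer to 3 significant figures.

From the Stefan–Boltzmann law, L ∝ R²T⁴, so
L_P/L_S = (R_P/R_S)² (T_P/T_S)⁴ = (40.0)² × (0.750)⁴ = 1600 × 0.3164 = 506.2.

506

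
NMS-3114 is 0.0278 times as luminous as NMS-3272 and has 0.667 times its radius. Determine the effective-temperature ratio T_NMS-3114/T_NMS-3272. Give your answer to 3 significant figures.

0.500

L ∝ R²T⁴ gives T ∝ (L/R²)^(1/4), so
T_NMS-3114/T_NMS-3272 = (0.0278 / 0.667²)^(1/4) = (0.06249)^(1/4) = 0.5000.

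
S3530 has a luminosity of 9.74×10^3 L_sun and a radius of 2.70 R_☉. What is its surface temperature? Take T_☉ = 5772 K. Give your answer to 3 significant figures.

T/T_☉ = (L/L_☉)^(1/4) / (R/R_☉)^(1/2)
T = 5772 × (9.74×10^3)^(1/4) / √(2.70) = 5772 × 9.934 / 1.643 = 3.490×10^4 K.

3.49×10^4 K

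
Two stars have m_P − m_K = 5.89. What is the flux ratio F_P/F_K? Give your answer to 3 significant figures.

F_P/F_K = 10^(−(m_P − m_K)/2.5) = 10^(-5.89/2.5) = 10^-2.356 = 0.004406.

0.00441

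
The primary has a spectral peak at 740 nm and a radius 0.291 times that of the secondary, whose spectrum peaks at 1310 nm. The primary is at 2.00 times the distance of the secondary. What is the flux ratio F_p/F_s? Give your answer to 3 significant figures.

Wien's law: T_p/T_s = λ_s/λ_p = 1310/740 = 1.770.
L_p/L_s = (R_p/R_s)²(T_p/T_s)⁴ = (0.291)²(1.770)⁴ = 0.8317.
F_p/F_s = (L_p/L_s)/(d_p/d_s)² = 0.8317/(2.00)² = 0.2079.

0.208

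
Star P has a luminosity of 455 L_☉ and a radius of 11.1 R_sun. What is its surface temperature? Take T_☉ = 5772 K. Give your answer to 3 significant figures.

T/T_☉ = (L/L_☉)^(1/4) / (R/R_☉)^(1/2)
T = 5772 × (455)^(1/4) / √(11.1) = 5772 × 4.619 / 3.332 = 8001 K.

8.00×10^3 K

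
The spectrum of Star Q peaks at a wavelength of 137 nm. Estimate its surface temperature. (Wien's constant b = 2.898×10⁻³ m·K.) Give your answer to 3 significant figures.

T = b/λ_max = 2.898×10⁻³ / (137×10⁻⁹) = 2.115×10^4 K.

2.12×10^4 K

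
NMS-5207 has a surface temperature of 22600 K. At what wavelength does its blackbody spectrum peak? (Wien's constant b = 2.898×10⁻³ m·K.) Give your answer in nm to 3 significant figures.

λ_max = b/T = 2.898×10⁻³ / 22600 = 1.28×10^-7 m = 128.2 nm.

128 nm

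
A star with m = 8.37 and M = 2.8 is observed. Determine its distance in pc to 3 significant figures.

130 pc

m − M = 5 log₁₀(d/10 pc)
8.37 − (2.8) = 5.57 = 5 log₁₀(d/10)
d = 10 × 10^(5.57/5) = 10 × 10^1.114 = 130.0 pc.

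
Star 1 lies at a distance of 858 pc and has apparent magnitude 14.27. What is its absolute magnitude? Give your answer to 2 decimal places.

M = m − 5 log₁₀(d/10 pc) = 14.27 − 5 log₁₀(858/10)
  = 14.27 − 5 × 1.933 = 14.27 − 9.67 = 4.60.

4.60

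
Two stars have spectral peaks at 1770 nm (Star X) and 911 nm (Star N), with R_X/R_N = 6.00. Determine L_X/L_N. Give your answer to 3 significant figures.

2.53

Wien's law gives T ∝ 1/λ_max, so T_X/T_N = λ_N/λ_X = 911/1770 = 0.5147.
Then L ∝ R²T⁴ gives L_X/L_N = (6.00)² × (0.5147)⁴ = 36.00 × 0.07017 = 2.526.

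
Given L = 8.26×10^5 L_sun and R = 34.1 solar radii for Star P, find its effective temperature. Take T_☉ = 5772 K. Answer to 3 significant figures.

2.98×10^4 K

T/T_☉ = (L/L_☉)^(1/4) / (R/R_☉)^(1/2)
T = 5772 × (8.26×10^5)^(1/4) / √(34.1) = 5772 × 30.15 / 5.840 = 2.980×10^4 K.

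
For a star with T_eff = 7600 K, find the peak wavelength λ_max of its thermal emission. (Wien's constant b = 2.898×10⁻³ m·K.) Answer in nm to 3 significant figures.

381 nm

λ_max = b/T = 2.898×10⁻³ / 7600 = 3.81×10^-7 m = 381.3 nm.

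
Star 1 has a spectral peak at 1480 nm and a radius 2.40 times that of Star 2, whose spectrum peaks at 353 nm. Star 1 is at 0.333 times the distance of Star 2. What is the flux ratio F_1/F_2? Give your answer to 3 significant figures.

0.168

Wien's law: T_1/T_2 = λ_2/λ_1 = 353/1480 = 0.2385.
L_1/L_2 = (R_1/R_2)²(T_1/T_2)⁴ = (2.40)²(0.2385)⁴ = 0.01864.
F_1/F_2 = (L_1/L_2)/(d_1/d_2)² = 0.01864/(0.333)² = 0.1681.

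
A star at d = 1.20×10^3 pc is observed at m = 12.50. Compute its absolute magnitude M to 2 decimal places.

M = m − 5 log₁₀(d/10 pc) = 12.50 − 5 log₁₀(1.20×10^3/10)
  = 12.50 − 5 × 2.079 = 12.50 − 10.40 = 2.10.

2.10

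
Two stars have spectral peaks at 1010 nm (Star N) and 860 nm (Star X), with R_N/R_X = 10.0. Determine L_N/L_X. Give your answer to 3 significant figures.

52.6

Wien's law gives T ∝ 1/λ_max, so T_N/T_X = λ_X/λ_N = 860/1010 = 0.8515.
Then L ∝ R²T⁴ gives L_N/L_X = (10.0)² × (0.8515)⁴ = 100.0 × 0.5257 = 52.57.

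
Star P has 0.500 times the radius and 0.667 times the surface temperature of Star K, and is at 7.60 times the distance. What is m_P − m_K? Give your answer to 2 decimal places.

L_P/L_K = (0.500)²(0.667)⁴ = 0.04948.
F_P/F_K = (L_P/L_K)/(d_P/d_K)² = 0.04948/57.76 = 8.567×10^-4.
m_P − m_K = −2.5 log₁₀(8.567×10^-4) = 7.67.

7.67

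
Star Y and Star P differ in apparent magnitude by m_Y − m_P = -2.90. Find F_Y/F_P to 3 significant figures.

14.5

F_Y/F_P = 10^(−(m_Y − m_P)/2.5) = 10^(2.90/2.5) = 10^1.160 = 14.45.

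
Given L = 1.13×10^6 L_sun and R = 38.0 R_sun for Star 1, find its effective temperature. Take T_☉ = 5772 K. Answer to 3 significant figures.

3.05×10^4 K

T/T_☉ = (L/L_☉)^(1/4) / (R/R_☉)^(1/2)
T = 5772 × (1.13×10^6)^(1/4) / √(38.0) = 5772 × 32.60 / 6.164 = 3.053×10^4 K.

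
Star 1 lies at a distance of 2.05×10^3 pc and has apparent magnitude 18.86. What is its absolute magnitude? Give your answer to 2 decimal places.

M = m − 5 log₁₀(d/10 pc) = 18.86 − 5 log₁₀(2.05×10^3/10)
  = 18.86 − 5 × 2.312 = 18.86 − 11.56 = 7.30.

7.30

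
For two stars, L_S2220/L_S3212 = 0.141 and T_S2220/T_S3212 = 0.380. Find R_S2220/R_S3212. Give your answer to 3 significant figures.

2.60

L ∝ R²T⁴ gives R ∝ √L / T², so
R_S2220/R_S3212 = √(0.141) / (0.380)² = 0.3755 / 0.1444 = 2.600.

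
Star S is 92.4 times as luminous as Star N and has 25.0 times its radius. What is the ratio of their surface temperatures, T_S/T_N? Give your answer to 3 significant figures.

L ∝ R²T⁴ gives T ∝ (L/R²)^(1/4), so
T_S/T_N = (92.4 / 25.0²)^(1/4) = (0.1478)^(1/4) = 0.6201.

0.620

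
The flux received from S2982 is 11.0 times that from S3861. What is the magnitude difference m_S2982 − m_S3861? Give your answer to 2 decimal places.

m_S2982 − m_S3861 = −2.5 log₁₀(F_S2982/F_S3861) = −2.5 log₁₀(11.0) = −2.5 × (1.041) = -2.603.

-2.60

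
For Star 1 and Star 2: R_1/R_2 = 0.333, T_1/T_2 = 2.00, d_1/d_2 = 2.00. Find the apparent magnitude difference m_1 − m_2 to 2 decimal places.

L_1/L_2 = (0.333)²(2.00)⁴ = 1.774.
F_1/F_2 = (L_1/L_2)/(d_1/d_2)² = 1.774/4.000 = 0.4436.
m_1 − m_2 = −2.5 log₁₀(0.4436) = 0.88.

0.88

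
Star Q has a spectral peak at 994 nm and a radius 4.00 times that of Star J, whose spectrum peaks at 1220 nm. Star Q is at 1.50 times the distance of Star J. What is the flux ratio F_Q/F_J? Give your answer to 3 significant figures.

Wien's law: T_Q/T_J = λ_J/λ_Q = 1220/994 = 1.227.
L_Q/L_J = (R_Q/R_J)²(T_Q/T_J)⁴ = (4.00)²(1.227)⁴ = 36.31.
F_Q/F_J = (L_Q/L_J)/(d_Q/d_J)² = 36.31/(1.50)² = 16.14.

16.1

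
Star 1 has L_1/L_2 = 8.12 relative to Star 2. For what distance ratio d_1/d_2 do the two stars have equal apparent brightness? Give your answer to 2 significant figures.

Equal flux requires L_1/d_1² = L_2/d_2², so d_1/d_2 = √(L_1/L_2)
= √(8.12) = 2.850.

2.8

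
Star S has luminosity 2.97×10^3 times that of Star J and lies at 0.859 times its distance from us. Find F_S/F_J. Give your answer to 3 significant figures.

F = L/(4πd²), so F_S/F_J = (L_S/L_J) / (d_S/d_J)²
= 2.97×10^3 / (0.859)² = 2.97×10^3 / 0.7379 = 4025.

4.03×10^3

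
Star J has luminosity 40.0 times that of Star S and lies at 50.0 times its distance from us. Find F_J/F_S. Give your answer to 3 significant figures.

0.0160

F = L/(4πd²), so F_J/F_S = (L_J/L_S) / (d_J/d_S)²
= 40.0 / (50.0)² = 40.0 / 2500 = 0.01600.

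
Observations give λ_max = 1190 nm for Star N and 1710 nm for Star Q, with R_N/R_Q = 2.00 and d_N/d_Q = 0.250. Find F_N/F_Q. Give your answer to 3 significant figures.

273

Wien's law: T_N/T_Q = λ_Q/λ_N = 1710/1190 = 1.437.
L_N/L_Q = (R_N/R_Q)²(T_N/T_Q)⁴ = (2.00)²(1.437)⁴ = 17.06.
F_N/F_Q = (L_N/L_Q)/(d_N/d_Q)² = 17.06/(0.250)² = 272.9.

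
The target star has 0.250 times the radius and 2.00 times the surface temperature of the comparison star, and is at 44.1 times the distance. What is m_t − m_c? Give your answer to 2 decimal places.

L_t/L_c = (0.250)²(2.00)⁴ = 1.000.
F_t/F_c = (L_t/L_c)/(d_t/d_c)² = 1.000/1945 = 5.142×10^-4.
m_t − m_c = −2.5 log₁₀(5.142×10^-4) = 8.22.

8.22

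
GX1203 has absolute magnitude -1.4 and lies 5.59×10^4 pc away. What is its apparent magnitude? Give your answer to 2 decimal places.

m = M + 5 log₁₀(d/10 pc) = -1.4 + 5 log₁₀(5.59×10^4/10)
  = -1.4 + 5 × 3.747 = -1.4 + 18.74 = 17.34.

17.34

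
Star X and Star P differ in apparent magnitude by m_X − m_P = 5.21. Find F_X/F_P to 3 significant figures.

F_X/F_P = 10^(−(m_X − m_P)/2.5) = 10^(-5.21/2.5) = 10^-2.084 = 0.008241.

0.00824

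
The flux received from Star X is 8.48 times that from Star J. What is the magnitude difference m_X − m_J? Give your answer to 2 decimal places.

-2.32

m_X − m_J = −2.5 log₁₀(F_X/F_J) = −2.5 log₁₀(8.48) = −2.5 × (0.928) = -2.321.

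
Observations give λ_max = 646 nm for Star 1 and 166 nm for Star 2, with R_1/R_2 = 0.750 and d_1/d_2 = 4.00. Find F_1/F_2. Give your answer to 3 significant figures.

1.53×10^-4

Wien's law: T_1/T_2 = λ_2/λ_1 = 166/646 = 0.2570.
L_1/L_2 = (R_1/R_2)²(T_1/T_2)⁴ = (0.750)²(0.2570)⁴ = 0.002453.
F_1/F_2 = (L_1/L_2)/(d_1/d_2)² = 0.002453/(4.00)² = 1.533×10^-4.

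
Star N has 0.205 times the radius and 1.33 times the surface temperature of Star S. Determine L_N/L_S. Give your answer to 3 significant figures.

From the Stefan–Boltzmann law, L ∝ R²T⁴, so
L_N/L_S = (R_N/R_S)² (T_N/T_S)⁴ = (0.205)² × (1.33)⁴ = 0.04202 × 3.129 = 0.1315.

0.131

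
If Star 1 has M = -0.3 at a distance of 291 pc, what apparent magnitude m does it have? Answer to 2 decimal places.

m = M + 5 log₁₀(d/10 pc) = -0.3 + 5 log₁₀(291/10)
  = -0.3 + 5 × 1.464 = -0.3 + 7.32 = 7.02.

7.02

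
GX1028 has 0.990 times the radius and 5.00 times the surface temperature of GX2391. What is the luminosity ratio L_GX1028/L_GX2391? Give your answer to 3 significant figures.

From the Stefan–Boltzmann law, L ∝ R²T⁴, so
L_GX1028/L_GX2391 = (R_GX1028/R_GX2391)² (T_GX1028/T_GX2391)⁴ = (0.990)² × (5.00)⁴ = 0.9801 × 625.0 = 612.6.

613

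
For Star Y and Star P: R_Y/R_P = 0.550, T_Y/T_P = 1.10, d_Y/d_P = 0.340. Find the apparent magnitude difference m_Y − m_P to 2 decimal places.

L_Y/L_P = (0.550)²(1.10)⁴ = 0.4429.
F_Y/F_P = (L_Y/L_P)/(d_Y/d_P)² = 0.4429/0.1156 = 3.831.
m_Y − m_P = −2.5 log₁₀(3.831) = -1.46.

-1.46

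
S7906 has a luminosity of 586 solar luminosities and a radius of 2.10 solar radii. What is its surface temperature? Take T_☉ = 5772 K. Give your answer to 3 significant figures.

T/T_☉ = (L/L_☉)^(1/4) / (R/R_☉)^(1/2)
T = 5772 × (586)^(1/4) / √(2.10) = 5772 × 4.920 / 1.449 = 1.960×10^4 K.

1.96×10^4 K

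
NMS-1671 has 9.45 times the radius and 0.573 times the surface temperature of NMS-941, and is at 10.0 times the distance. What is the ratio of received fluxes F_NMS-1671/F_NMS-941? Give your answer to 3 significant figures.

0.0963

L_NMS-1671/L_NMS-941 = (R_NMS-1671/R_NMS-941)²(T_NMS-1671/T_NMS-941)⁴ = (9.45)² × (0.573)⁴ = 9.627.
F_NMS-1671/F_NMS-941 = (L_NMS-1671/L_NMS-941)/(d_NMS-1671/d_NMS-941)² = 9.627 / (10.0)² = 0.09627.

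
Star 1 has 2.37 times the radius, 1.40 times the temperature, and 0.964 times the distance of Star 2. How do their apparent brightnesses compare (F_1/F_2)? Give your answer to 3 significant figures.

23.2

L_1/L_2 = (R_1/R_2)²(T_1/T_2)⁴ = (2.37)² × (1.40)⁴ = 21.58.
F_1/F_2 = (L_1/L_2)/(d_1/d_2)² = 21.58 / (0.964)² = 23.22.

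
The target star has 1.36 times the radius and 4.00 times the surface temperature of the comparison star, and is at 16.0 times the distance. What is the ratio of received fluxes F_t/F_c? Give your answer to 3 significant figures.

1.85

L_t/L_c = (R_t/R_c)²(T_t/T_c)⁴ = (1.36)² × (4.00)⁴ = 473.5.
F_t/F_c = (L_t/L_c)/(d_t/d_c)² = 473.5 / (16.0)² = 1.850.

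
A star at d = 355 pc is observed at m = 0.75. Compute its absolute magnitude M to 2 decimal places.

-7.00

M = m − 5 log₁₀(d/10 pc) = 0.75 − 5 log₁₀(355/10)
  = 0.75 − 5 × 1.550 = 0.75 − 7.75 = -7.00.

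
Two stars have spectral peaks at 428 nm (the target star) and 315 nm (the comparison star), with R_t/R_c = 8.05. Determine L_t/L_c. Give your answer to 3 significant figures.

19.0

Wien's law gives T ∝ 1/λ_max, so T_t/T_c = λ_c/λ_t = 315/428 = 0.7360.
Then L ∝ R²T⁴ gives L_t/L_c = (8.05)² × (0.7360)⁴ = 64.80 × 0.2934 = 19.01.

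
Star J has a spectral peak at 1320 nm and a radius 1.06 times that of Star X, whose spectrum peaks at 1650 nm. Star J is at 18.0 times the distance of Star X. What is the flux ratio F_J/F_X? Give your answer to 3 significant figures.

0.00847

Wien's law: T_J/T_X = λ_X/λ_J = 1650/1320 = 1.250.
L_J/L_X = (R_J/R_X)²(T_J/T_X)⁴ = (1.06)²(1.250)⁴ = 2.743.
F_J/F_X = (L_J/L_X)/(d_J/d_X)² = 2.743/(18.0)² = 0.008467.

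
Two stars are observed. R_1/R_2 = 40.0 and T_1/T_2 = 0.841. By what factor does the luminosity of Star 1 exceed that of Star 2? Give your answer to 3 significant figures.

800

From the Stefan–Boltzmann law, L ∝ R²T⁴, so
L_1/L_2 = (R_1/R_2)² (T_1/T_2)⁴ = (40.0)² × (0.841)⁴ = 1600 × 0.5002 = 800.4.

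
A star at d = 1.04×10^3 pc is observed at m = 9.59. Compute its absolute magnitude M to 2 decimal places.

M = m − 5 log₁₀(d/10 pc) = 9.59 − 5 log₁₀(1.04×10^3/10)
  = 9.59 − 5 × 2.017 = 9.59 − 10.09 = -0.50.

-0.50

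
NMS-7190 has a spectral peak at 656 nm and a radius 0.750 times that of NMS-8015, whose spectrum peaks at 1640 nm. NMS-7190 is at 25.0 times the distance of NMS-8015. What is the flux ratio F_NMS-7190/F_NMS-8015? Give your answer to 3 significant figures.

0.0352

Wien's law: T_NMS-7190/T_NMS-8015 = λ_NMS-8015/λ_NMS-7190 = 1640/656 = 2.500.
L_NMS-7190/L_NMS-8015 = (R_NMS-7190/R_NMS-8015)²(T_NMS-7190/T_NMS-8015)⁴ = (0.750)²(2.500)⁴ = 21.97.
F_NMS-7190/F_NMS-8015 = (L_NMS-7190/L_NMS-8015)/(d_NMS-7190/d_NMS-8015)² = 21.97/(25.0)² = 0.03516.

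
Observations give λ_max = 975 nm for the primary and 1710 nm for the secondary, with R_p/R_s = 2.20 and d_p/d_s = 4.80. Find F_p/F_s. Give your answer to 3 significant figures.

Wien's law: T_p/T_s = λ_s/λ_p = 1710/975 = 1.754.
L_p/L_s = (R_p/R_s)²(T_p/T_s)⁴ = (2.20)²(1.754)⁴ = 45.79.
F_p/F_s = (L_p/L_s)/(d_p/d_s)² = 45.79/(4.80)² = 1.988.

1.99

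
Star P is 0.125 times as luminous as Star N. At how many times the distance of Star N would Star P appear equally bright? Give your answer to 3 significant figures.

0.354

Equal flux requires L_P/d_P² = L_N/d_N², so d_P/d_N = √(L_P/L_N)
= √(0.125) = 0.3536.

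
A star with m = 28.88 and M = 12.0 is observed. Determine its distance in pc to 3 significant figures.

2.38×10^4 pc

m − M = 5 log₁₀(d/10 pc)
28.88 − (12.0) = 16.88 = 5 log₁₀(d/10)
d = 10 × 10^(16.88/5) = 10 × 10^3.376 = 2.377×10^4 pc.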